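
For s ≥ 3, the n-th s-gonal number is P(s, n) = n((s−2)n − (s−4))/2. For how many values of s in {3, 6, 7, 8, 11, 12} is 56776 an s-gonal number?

1

s = 3: P(3, 336) = 56616 and P(3, 337) = 56953; 56776 is not s-gonal.
s = 6: P(6, 168) = 56280 and P(6, 169) = 56953; 56776 is not s-gonal.
s = 7: P(7, 151) = 56776. ✓
s = 8: P(8, 137) = 56033 and P(8, 138) = 56856; 56776 is not s-gonal.
s = 11: P(11, 112) = 56056 and P(11, 113) = 57065; 56776 is not s-gonal.
s = 12: P(12, 106) = 55756 and P(12, 107) = 56817; 56776 is not s-gonal.
Hits: s ∈ {7} → 1.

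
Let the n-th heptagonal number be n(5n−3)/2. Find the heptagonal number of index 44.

44·(5·44 − 3)/2 = 44·217/2 = 4774.

4774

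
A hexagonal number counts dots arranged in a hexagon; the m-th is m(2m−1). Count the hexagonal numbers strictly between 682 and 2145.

14

The n-th hexagonal number is n(2n−1).
Smallest index with value > 682: n = 19 (giving 703).
Largest index with value < 2145: n = 32 (giving 2016).
Indices 19 through 32: 14 terms.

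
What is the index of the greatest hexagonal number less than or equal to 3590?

Solve n(2n−1) ≤ 3590 for integer n.
n = 42 gives 3486 ≤ 3590, while n = 43 gives 3655 > 3590; so the answer is index 42.

42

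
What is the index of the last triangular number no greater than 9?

Solve n(n+1)/2 ≤ 9 for integer n.
n = 3 gives 6 ≤ 9, while n = 4 gives 10 > 9; so the answer is index 3.

3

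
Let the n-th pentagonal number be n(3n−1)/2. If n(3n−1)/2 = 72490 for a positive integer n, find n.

Set n(3n−1)/2 = 72490, giving 3n² − n − 144980 = 0.
So n = (1 + 1319) / 6 = 1320/6 = 220.
Check: 220·(3·220 − 1)/2 = 72490. ✓

220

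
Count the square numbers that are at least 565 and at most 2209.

The n-th square number is n².
Smallest index with value ≥ 565: n = 24 (giving 576).
Largest index with value ≤ 2209: n = 47 (giving 2209).
Indices 24 through 47: 24 terms.

24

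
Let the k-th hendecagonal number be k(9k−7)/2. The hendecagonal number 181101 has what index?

Set n(9n−7)/2 = 181101, giving 9n² − 7n − 362202 = 0.
So n = (7 + 3611) / 18 = 3618/18 = 201.

201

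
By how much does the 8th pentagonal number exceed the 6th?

41

8·(3·8 − 1)/2 = 92 and 6·(3·6 − 1)/2 = 51.
Difference: 92 − 51 = 41.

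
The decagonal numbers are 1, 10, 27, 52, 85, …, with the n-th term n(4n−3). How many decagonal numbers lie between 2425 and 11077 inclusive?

29

The n-th decagonal number is n(4n−3).
Smallest index with value ≥ 2425: n = 25 (giving 2425).
Largest index with value ≤ 11077: n = 53 (giving 11077).
Indices 25 through 53: 29 terms.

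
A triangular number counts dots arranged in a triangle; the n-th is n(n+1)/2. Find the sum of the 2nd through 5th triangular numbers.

34

Σ i(i+1)/2 = (Σi² + Σi) / 2 over i = 2..5.
Σi = 15 − 1 = 14 and Σi² = 55 − 1 = 54.
(1·54 + 1·14) / 2 = 68/2 = 34.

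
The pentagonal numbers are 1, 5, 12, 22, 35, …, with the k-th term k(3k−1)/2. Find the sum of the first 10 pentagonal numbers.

Σ i(3i−1)/2 = (3Σi² − Σi) / 2 over i = 1..10.
Σi = 55 and Σi² = 385.
(3·385 − 1·55) / 2 = 1100/2 = 550.

550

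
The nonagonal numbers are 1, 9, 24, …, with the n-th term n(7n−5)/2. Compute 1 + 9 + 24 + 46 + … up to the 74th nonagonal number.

475450

Σ i(7i−5)/2 = (7Σi² − 5Σi) / 2 over i = 1..74.
Σi = 2775 and Σi² = 137825.
(7·137825 − 5·2775) / 2 = 950900/2 = 475450.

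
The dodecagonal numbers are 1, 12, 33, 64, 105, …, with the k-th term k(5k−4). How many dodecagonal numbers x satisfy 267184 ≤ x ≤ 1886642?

The n-th dodecagonal number is n(5n−4).
Smallest index with value ≥ 267184: n = 232 (giving 268192).
Largest index with value ≤ 1886642: n = 614 (giving 1882524).
Indices 232 through 614: 383 terms.

383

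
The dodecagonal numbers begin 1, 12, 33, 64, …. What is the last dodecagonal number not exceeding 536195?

Solve n(5n−4) ≤ 536195 for integer n.
n = 327 gives 533337 ≤ 536195, while n = 328 gives 536608 > 536195; so the answer is 533337.

533337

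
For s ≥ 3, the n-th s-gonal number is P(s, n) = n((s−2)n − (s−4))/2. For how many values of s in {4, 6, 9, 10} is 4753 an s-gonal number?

s = 4: P(4, 68) = 4624 and P(4, 69) = 4761; 4753 is not s-gonal.
s = 6: P(6, 49) = 4753. ✓
s = 9: P(9, 37) = 4699 and P(9, 38) = 4959; 4753 is not s-gonal.
s = 10: P(10, 34) = 4522 and P(10, 35) = 4795; 4753 is not s-gonal.
Hits: s ∈ {6} → 1.

1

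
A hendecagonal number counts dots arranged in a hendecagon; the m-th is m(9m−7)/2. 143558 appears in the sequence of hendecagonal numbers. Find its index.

179

Set n(9n−7)/2 = 143558, giving 9n² − 7n − 287116 = 0.
The discriminant is 49 + 72·143558 = 10336225, and √10336225 = 3215.
So n = (7 + 3215) / 18 = 3222/18 = 179.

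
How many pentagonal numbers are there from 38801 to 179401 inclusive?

186

The n-th pentagonal number is n(3n−1)/2.
Smallest index with value ≥ 38801: n = 161 (giving 38801).
Largest index with value ≤ 179401: n = 346 (giving 179401).
Indices 161 through 346: 186 terms.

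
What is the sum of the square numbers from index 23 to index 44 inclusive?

Σ_{i=23}^{44} i² = 29370 − 3795 = 25575.

25575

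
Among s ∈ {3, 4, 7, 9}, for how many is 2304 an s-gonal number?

1

s = 3: P(3, 67) = 2278 and P(3, 68) = 2346; 2304 is not s-gonal.
s = 4: P(4, 48) = 2304. ✓
s = 7: P(7, 30) = 2205 and P(7, 31) = 2356; 2304 is not s-gonal.
s = 9: P(9, 26) = 2301 and P(9, 27) = 2484; 2304 is not s-gonal.
Hits: s ∈ {4} → 1.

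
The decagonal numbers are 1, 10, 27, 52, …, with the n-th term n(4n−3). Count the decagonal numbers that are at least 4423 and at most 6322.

The n-th decagonal number is n(4n−3).
Smallest index with value ≥ 4423: n = 34 (giving 4522).
Largest index with value ≤ 6322: n = 40 (giving 6280).
Indices 34 through 40: 7 terms.

7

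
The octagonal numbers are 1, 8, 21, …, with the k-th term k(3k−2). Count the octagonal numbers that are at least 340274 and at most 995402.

239

The n-th octagonal number is n(3n−2).
Smallest index with value ≥ 340274: n = 338 (giving 342056).
Largest index with value ≤ 995402: n = 576 (giving 994176).
Indices 338 through 576: 239 terms.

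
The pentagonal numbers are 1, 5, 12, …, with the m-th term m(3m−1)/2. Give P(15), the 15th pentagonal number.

The 15th pentagonal number is n(3n−1)/2 with n = 15.
15·(3·15 − 1)/2 = 15·44/2 = 15·22 = 330.

330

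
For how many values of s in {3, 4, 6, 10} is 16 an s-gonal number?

1

s = 3: P(3, 5) = 15 and P(3, 6) = 21; 16 is not s-gonal.
s = 4: P(4, 4) = 16. ✓
s = 6: P(6, 3) = 15 and P(6, 4) = 28; 16 is not s-gonal.
s = 10: P(10, 2) = 10 and P(10, 3) = 27; 16 is not s-gonal.
Hits: s ∈ {4} → 1.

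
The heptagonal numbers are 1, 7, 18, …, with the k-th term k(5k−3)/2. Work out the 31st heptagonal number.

2356

31·(5·31 − 3)/2 = 31·152/2 = 31·76 = 2356.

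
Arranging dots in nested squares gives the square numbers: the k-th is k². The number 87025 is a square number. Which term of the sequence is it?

295

We need n² = 87025, so n = √87025 = 295.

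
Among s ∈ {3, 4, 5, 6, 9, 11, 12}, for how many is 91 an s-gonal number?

2

s = 3: P(3, 13) = 91. ✓
s = 4: P(4, 9) = 81 and P(4, 10) = 100; 91 is not s-gonal.
s = 5: P(5, 7) = 70 and P(5, 8) = 92; 91 is not s-gonal.
s = 6: P(6, 7) = 91. ✓
s = 9: P(9, 5) = 75 and P(9, 6) = 111; 91 is not s-gonal.
s = 11: P(11, 4) = 58 and P(11, 5) = 95; 91 is not s-gonal.
s = 12: P(12, 4) = 64 and P(12, 5) = 105; 91 is not s-gonal.
Hits: s ∈ {3, 6} → 2.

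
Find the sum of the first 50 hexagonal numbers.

Σ i(2i−1) = 2Σi² − Σi over i = 1..50.
Σi = 1275 and Σi² = 42925.
2·42925 − 1·1275 = 84575.

84575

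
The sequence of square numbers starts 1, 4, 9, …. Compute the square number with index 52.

The 52nd square number is n² with n = 52.
52² = 2704.

2704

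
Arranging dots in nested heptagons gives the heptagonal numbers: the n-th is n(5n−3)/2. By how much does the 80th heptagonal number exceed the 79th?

396

Consecutive heptagonal numbers differ by 5n − 4: here 5·80 − 4 = 396.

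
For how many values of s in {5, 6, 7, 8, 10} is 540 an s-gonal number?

2

s = 5: P(5, 19) = 532 and P(5, 20) = 590; 540 is not s-gonal.
s = 6: P(6, 16) = 496 and P(6, 17) = 561; 540 is not s-gonal.
s = 7: P(7, 15) = 540. ✓
s = 8: P(8, 13) = 481 and P(8, 14) = 560; 540 is not s-gonal.
s = 10: P(10, 12) = 540. ✓
Hits: s ∈ {7, 10} → 2.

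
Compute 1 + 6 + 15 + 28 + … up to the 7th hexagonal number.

Σ i(2i−1) = 2Σi² − Σi over i = 1..7.
Σi = 28 and Σi² = 140.
2·140 − 1·28 = 252.

252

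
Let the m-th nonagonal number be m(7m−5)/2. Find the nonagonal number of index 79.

The 79th nonagonal number is n(7n−5)/2 with n = 79.
79·(7·79 − 5)/2 = 79·548/2 = 79·274 = 21646.

21646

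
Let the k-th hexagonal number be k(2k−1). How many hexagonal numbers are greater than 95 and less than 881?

The n-th hexagonal number is n(2n−1).
Smallest index with value > 95: n = 8 (giving 120).
Largest index with value < 881: n = 21 (giving 861).
Indices 8 through 21: 14 terms.

14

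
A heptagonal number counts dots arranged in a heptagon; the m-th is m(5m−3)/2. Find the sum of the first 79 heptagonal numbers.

413960

Σ i(5i−3)/2 = (5Σi² − 3Σi) / 2 over i = 1..79.
Σi = 3160 and Σi² = 167480.
(5·167480 − 3·3160) / 2 = 827920/2 = 413960.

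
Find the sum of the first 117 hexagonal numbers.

Σ i(2i−1) = 2Σi² − Σi over i = 1..117.
Σi = 6903 and Σi² = 540735.
2·540735 − 1·6903 = 1074567.

1074567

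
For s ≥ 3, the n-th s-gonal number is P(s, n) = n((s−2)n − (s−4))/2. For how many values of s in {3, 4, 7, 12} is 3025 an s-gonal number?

2

s = 3: P(3, 77) = 3003 and P(3, 78) = 3081; 3025 is not s-gonal.
s = 4: P(4, 55) = 3025. ✓
s = 7: P(7, 35) = 3010 and P(7, 36) = 3186; 3025 is not s-gonal.
s = 12: P(12, 25) = 3025. ✓
Hits: s ∈ {4, 12} → 2.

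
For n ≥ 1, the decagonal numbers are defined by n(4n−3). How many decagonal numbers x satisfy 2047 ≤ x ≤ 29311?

63

The n-th decagonal number is n(4n−3).
Smallest index with value ≥ 2047: n = 23 (giving 2047).
Largest index with value ≤ 29311: n = 85 (giving 28645).
Indices 23 through 85: 63 terms.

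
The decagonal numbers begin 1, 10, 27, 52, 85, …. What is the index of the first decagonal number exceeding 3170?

29

Solve n(4n−3) > 3170 for integer n.
The largest n with value ≤ 3170 is 28 (since 3052 ≤ 3170 < 3277), so the first above is n = 29, value 3277.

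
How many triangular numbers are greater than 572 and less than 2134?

The n-th triangular number is n(n+1)/2.
Smallest index with value > 572: n = 34 (giving 595).
Largest index with value < 2134: n = 64 (giving 2080).
Indices 34 through 64: 31 terms.

31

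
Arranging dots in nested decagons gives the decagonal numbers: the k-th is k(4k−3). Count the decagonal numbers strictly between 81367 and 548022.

The n-th decagonal number is n(4n−3).
Smallest index with value > 81367: n = 144 (giving 82512).
Largest index with value < 548022: n = 370 (giving 546490).
Indices 144 through 370: 227 terms.

227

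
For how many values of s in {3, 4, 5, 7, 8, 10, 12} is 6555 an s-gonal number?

1

s = 3: P(3, 114) = 6555. ✓
s = 4: P(4, 80) = 6400 and P(4, 81) = 6561; 6555 is not s-gonal.
s = 5: P(5, 66) = 6501 and P(5, 67) = 6700; 6555 is not s-gonal.
s = 7: P(7, 51) = 6426 and P(7, 52) = 6682; 6555 is not s-gonal.
s = 8: P(8, 47) = 6533 and P(8, 48) = 6816; 6555 is not s-gonal.
s = 10: P(10, 40) = 6280 and P(10, 41) = 6601; 6555 is not s-gonal.
s = 12: P(12, 36) = 6336 and P(12, 37) = 6697; 6555 is not s-gonal.
Hits: s ∈ {3} → 1.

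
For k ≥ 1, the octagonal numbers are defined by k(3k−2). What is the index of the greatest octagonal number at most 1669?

Solve n(3n−2) ≤ 1669 for integer n.
n = 23 gives 1541 ≤ 1669, while n = 24 gives 1680 > 1669; so the answer is index 23.

23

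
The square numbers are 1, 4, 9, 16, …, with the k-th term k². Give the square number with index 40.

The 40th square number is n² with n = 40.
40² = 1600.

1600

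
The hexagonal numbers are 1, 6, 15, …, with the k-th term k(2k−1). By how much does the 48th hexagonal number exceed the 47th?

189

Consecutive hexagonal numbers differ by 4n − 3: here 4·48 − 3 = 189.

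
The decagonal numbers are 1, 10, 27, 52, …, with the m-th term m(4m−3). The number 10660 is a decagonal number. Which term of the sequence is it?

Set n(4n−3) = 10660, giving 4n² − 3n − 10660 = 0.
So n = (3 + 413) / 8 = 416/8 = 52.
Check: 52·(4·52 − 3) = 10660. ✓

52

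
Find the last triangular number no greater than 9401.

Solve n(n+1)/2 ≤ 9401 for integer n.
n = 136 gives 9316 ≤ 9401, while n = 137 gives 9453 > 9401; so the answer is 9316.

9316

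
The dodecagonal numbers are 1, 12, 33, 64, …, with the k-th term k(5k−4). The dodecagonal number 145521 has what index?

171

Set n(5n−4) = 145521, giving 5n² − 4n − 145521 = 0.
The discriminant is 16 + 20·145521 = 2910436, and √2910436 = 1706.
So n = (4 + 1706) / 10 = 1710/10 = 171.
Check: 171·(5·171 − 4) = 145521. ✓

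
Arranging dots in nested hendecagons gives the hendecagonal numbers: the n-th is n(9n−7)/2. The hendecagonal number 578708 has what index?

359

Set n(9n−7)/2 = 578708, giving 9n² − 7n − 1157416 = 0.
The discriminant is 49 + 72·578708 = 41667025, and √41667025 = 6455.
So n = (7 + 6455) / 18 = 6462/18 = 359.
Check: 359·(9·359 − 7)/2 = 578708. ✓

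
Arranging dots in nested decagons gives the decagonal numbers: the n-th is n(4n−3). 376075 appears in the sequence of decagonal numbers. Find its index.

307

Set n(4n−3) = 376075, giving 4n² − 3n − 376075 = 0.
So n = (3 + 2453) / 8 = 2456/8 = 307.
Check: 307·(4·307 − 3) = 376075. ✓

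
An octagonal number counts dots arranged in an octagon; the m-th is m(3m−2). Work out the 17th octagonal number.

The 17th octagonal number is n(3n−2) with n = 17.
17·(3·17 − 2) = 17·49 = 833.

833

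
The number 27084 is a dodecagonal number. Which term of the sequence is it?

Set n(5n−4) = 27084, giving 5n² − 4n − 27084 = 0.
The discriminant is 16 + 20·27084 = 541696, and √541696 = 736.
So n = (4 + 736) / 10 = 740/10 = 74.

74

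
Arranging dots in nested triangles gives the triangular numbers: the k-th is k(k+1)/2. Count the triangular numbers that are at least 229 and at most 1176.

The n-th triangular number is n(n+1)/2.
Smallest index with value ≥ 229: n = 21 (giving 231).
Largest index with value ≤ 1176: n = 48 (giving 1176).
Indices 21 through 48: 28 terms.

28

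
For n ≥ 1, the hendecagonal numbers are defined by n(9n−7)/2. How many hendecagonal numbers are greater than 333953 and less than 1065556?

214

The n-th hendecagonal number is n(9n−7)/2.
Smallest index with value > 333953: n = 273 (giving 334425).
Largest index with value < 1065556: n = 486 (giving 1061181).
Indices 273 through 486: 214 terms.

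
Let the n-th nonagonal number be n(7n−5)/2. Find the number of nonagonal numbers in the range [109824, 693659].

268

The n-th nonagonal number is n(7n−5)/2.
Smallest index with value ≥ 109824: n = 178 (giving 110449).
Largest index with value ≤ 693659: n = 445 (giving 691975).
Indices 178 through 445: 268 terms.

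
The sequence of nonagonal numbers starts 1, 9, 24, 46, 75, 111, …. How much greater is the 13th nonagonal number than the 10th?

13·(7·13 − 5)/2 = 559 and 10·(7·10 − 5)/2 = 325.
Difference: 559 − 325 = 234.

234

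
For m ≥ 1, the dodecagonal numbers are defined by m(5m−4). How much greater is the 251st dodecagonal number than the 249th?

251·(5·251 − 4) = 314001 and 249·(5·249 − 4) = 309009.
Difference: 314001 − 309009 = 4992.

4992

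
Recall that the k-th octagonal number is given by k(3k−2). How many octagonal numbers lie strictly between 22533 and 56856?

The n-th octagonal number is n(3n−2).
Smallest index with value > 22533: n = 88 (giving 23056).
Largest index with value < 56856: n = 137 (giving 56033).
Indices 88 through 137: 50 terms.

50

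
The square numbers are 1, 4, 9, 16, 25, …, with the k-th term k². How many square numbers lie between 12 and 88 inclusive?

6

The n-th square number is n².
Smallest index with value ≥ 12: n = 4 (giving 16).
Largest index with value ≤ 88: n = 9 (giving 81).
Indices 4 through 9: 6 terms.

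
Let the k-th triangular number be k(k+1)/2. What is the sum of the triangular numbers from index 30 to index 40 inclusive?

6985

Σ i(i+1)/2 = (Σi² + Σi) / 2 over i = 30..40.
Σi = 820 − 435 = 385 and Σi² = 22140 − 8555 = 13585.
(1·13585 + 1·385) / 2 = 13970/2 = 6985.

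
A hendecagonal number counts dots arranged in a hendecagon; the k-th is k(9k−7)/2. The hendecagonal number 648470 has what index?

380

Set n(9n−7)/2 = 648470, giving 9n² − 7n − 1296940 = 0.
The discriminant is 49 + 72·648470 = 46689889, and √46689889 = 6833.
So n = (7 + 6833) / 18 = 6840/18 = 380.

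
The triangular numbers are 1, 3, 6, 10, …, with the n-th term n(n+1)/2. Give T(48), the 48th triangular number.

1176

48·49/2 = 2352/2 = 1176.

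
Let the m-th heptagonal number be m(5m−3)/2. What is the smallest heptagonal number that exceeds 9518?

9828

Solve n(5n−3)/2 > 9518 for integer n.
The largest n with value ≤ 9518 is 62 (since 9517 ≤ 9518 < 9828), so the first above is n = 63, value 9828.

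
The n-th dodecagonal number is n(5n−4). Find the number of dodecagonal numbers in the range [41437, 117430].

The n-th dodecagonal number is n(5n−4).
Smallest index with value ≥ 41437: n = 92 (giving 41952).
Largest index with value ≤ 117430: n = 153 (giving 116433).
Indices 92 through 153: 62 terms.

62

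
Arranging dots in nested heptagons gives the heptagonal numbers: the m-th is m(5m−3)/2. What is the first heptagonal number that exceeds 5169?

5221

Solve n(5n−3)/2 > 5169 for integer n.
The largest n with value ≤ 5169 is 45 (since 4995 ≤ 5169 < 5221), so the first above is n = 46, value 5221.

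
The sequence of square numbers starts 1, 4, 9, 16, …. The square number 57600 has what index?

We need n² = 57600, so n = √57600 = 240.

240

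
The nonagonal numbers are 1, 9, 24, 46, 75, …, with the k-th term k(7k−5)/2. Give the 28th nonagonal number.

The 28th nonagonal number is n(7n−5)/2 with n = 28.
28·(7·28 − 5)/2 = 28·191/2 = 2674.

2674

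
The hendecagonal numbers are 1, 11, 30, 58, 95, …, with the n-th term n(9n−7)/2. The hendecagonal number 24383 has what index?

74

Set n(9n−7)/2 = 24383, giving 9n² − 7n − 48766 = 0.
The discriminant is 49 + 72·24383 = 1755625, and √1755625 = 1325.
So n = (7 + 1325) / 18 = 1332/18 = 74.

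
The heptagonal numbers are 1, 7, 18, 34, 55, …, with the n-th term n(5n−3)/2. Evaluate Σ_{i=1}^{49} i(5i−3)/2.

Σ i(5i−3)/2 = (5Σi² − 3Σi) / 2 over i = 1..49.
Σi = 1225 and Σi² = 40425.
(5·40425 − 3·1225) / 2 = 198450/2 = 99225.

99225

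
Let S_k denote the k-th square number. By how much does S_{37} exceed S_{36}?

n² − (n−1)² = 2n − 1, so 37² − 36² = 2·37 − 1 = 73.

73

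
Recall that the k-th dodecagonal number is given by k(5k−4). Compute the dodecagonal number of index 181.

163081

The 181st dodecagonal number is n(5n−4) with n = 181.
181·(5·181 − 4) = 181·901 = 163081.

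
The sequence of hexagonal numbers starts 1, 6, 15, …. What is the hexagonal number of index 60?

The 60th hexagonal number is n(2n−1) with n = 60.
60·(2·60 − 1) = 60·119 = 7140.

7140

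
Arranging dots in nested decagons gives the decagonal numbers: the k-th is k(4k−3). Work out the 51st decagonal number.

51·(4·51 − 3) = 51·201 = 10251.

10251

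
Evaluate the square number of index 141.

The 141st square number is n² with n = 141.
141² = 19881.

19881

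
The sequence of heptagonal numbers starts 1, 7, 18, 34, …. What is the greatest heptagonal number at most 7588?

7480

Solve n(5n−3)/2 ≤ 7588 for integer n.
n = 55 gives 7480 ≤ 7588, while n = 56 gives 7756 > 7588; so the answer is 7480.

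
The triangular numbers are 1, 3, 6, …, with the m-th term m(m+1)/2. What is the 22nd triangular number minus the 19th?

63

22·23/2 = 253 and 19·20/2 = 190.
Difference: 253 − 190 = 63.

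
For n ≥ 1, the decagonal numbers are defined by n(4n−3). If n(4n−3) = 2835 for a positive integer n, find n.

Set n(4n−3) = 2835, giving 4n² − 3n − 2835 = 0.
The discriminant is 9 + 16·2835 = 45369, and √45369 = 213.
So n = (3 + 213) / 8 = 216/8 = 27.

27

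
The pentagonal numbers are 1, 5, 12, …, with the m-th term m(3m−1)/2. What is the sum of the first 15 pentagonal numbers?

Σ i(3i−1)/2 = (3Σi² − Σi) / 2 over i = 1..15.
Σi = 120 and Σi² = 1240.
(3·1240 − 1·120) / 2 = 3600/2 = 1800.

1800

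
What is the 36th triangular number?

666

The 36th triangular number is n(n+1)/2 with n = 36.
36·37/2 = 1332/2 = 666.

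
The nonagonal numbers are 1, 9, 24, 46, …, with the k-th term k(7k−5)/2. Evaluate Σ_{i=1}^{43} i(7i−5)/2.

Σ i(7i−5)/2 = (7Σi² − 5Σi) / 2 over i = 1..43.
Σi = 946 and Σi² = 27434.
(7·27434 − 5·946) / 2 = 187308/2 = 93654.

93654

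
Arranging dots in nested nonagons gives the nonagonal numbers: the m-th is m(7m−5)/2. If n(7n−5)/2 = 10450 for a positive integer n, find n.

55

Set n(7n−5)/2 = 10450, giving 7n² − 5n − 20900 = 0.
So n = (5 + 765) / 14 = 770/14 = 55.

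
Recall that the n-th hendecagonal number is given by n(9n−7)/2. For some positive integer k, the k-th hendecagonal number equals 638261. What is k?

377

Set n(9n−7)/2 = 638261, giving 9n² − 7n − 1276522 = 0.
The discriminant is 49 + 72·638261 = 45954841, and √45954841 = 6779.
So n = (7 + 6779) / 18 = 6786/18 = 377.
Check: 377·(9·377 − 7)/2 = 638261. ✓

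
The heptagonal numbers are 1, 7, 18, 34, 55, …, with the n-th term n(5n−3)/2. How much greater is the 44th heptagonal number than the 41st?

633

44·(5·44 − 3)/2 = 4774 and 41·(5·41 − 3)/2 = 4141.
Difference: 4774 − 4141 = 633.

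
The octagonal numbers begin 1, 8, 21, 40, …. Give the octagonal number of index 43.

5461

The 43rd octagonal number is n(3n−2) with n = 43.
43·(3·43 − 2) = 43·127 = 5461.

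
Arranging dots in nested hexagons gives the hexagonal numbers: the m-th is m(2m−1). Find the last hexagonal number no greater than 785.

780

Solve n(2n−1) ≤ 785 for integer n.
n = 20 gives 780 ≤ 785, while n = 21 gives 861 > 785; so the answer is 780.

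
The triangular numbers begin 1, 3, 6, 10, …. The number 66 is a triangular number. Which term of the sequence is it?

11

Set n(n+1)/2 = 66, giving n² + n − 132 = 0.
The discriminant is 1 + 8·66 = 529, and √529 = 23.
So n = (-1 + 23) / 2 = 22/2 = 11.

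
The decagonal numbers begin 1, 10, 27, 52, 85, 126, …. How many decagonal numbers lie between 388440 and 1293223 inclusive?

257

The n-th decagonal number is n(4n−3).
Smallest index with value ≥ 388440: n = 312 (giving 388440).
Largest index with value ≤ 1293223: n = 568 (giving 1288792).
Indices 312 through 568: 257 terms.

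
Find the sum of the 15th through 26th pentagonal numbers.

7656

Σ i(3i−1)/2 = (3Σi² − Σi) / 2 over i = 15..26.
Σi = 351 − 105 = 246 and Σi² = 6201 − 1015 = 5186.
(3·5186 − 1·246) / 2 = 15312/2 = 7656.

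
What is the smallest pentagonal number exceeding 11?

12

Solve n(3n−1)/2 > 11 for integer n.
The largest n with value ≤ 11 is 2 (since 5 ≤ 11 < 12), so the first above is n = 3, value 12.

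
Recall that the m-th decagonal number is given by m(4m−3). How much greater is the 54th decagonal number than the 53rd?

Consecutive decagonal numbers differ by 8n − 7: here 8·54 − 7 = 425.

425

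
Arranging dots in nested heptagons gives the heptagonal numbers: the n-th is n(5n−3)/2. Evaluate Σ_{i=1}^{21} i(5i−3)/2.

Σ i(5i−3)/2 = (5Σi² − 3Σi) / 2 over i = 1..21.
Σi = 231 and Σi² = 3311.
(5·3311 − 3·231) / 2 = 15862/2 = 7931.

7931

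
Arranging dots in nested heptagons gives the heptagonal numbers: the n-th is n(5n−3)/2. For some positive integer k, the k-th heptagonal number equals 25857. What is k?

102

Set n(5n−3)/2 = 25857, giving 5n² − 3n − 51714 = 0.
The discriminant is 9 + 40·25857 = 1034289, and √1034289 = 1017.
So n = (3 + 1017) / 10 = 1020/10 = 102.
Check: 102·(5·102 − 3)/2 = 25857. ✓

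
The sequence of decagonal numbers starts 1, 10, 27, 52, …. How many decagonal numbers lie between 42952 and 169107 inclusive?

The n-th decagonal number is n(4n−3).
Smallest index with value ≥ 42952: n = 104 (giving 42952).
Largest index with value ≤ 169107: n = 205 (giving 167485).
Indices 104 through 205: 102 terms.

102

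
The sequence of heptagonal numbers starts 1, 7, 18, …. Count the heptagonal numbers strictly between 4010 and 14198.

The n-th heptagonal number is n(5n−3)/2.
Smallest index with value > 4010: n = 41 (giving 4141).
Largest index with value < 14198: n = 75 (giving 13950).
Indices 41 through 75: 35 terms.

35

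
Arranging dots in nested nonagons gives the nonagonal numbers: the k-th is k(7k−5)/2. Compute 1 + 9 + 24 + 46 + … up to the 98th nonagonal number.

1102794

Σ i(7i−5)/2 = (7Σi² − 5Σi) / 2 over i = 1..98.
Σi = 4851 and Σi² = 318549.
(7·318549 − 5·4851) / 2 = 2205588/2 = 1102794.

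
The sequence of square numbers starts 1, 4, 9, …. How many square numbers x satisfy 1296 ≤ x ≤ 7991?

54

The n-th square number is n².
Smallest index with value ≥ 1296: n = 36 (giving 1296).
Largest index with value ≤ 7991: n = 89 (giving 7921).
Indices 36 through 89: 54 terms.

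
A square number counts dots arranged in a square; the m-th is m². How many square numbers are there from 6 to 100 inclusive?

The n-th square number is n².
Smallest index with value ≥ 6: n = 3 (giving 9).
Largest index with value ≤ 100: n = 10 (giving 100).
Indices 3 through 10: 8 terms.

8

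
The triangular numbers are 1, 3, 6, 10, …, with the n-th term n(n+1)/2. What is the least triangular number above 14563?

Solve n(n+1)/2 > 14563 for integer n.
The largest n with value ≤ 14563 is 170 (since 14535 ≤ 14563 < 14706), so the first above is n = 171, value 14706.

14706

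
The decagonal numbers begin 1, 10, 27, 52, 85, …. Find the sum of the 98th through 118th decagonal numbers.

Σ i(4i−3) = 4Σi² − 3Σi over i = 98..118.
Σi = 7021 − 4753 = 2268 and Σi² = 554659 − 308945 = 245714.
4·245714 − 3·2268 = 976052.

976052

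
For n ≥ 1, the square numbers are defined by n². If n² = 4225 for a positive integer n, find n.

65

We need n² = 4225, so n = √4225 = 65.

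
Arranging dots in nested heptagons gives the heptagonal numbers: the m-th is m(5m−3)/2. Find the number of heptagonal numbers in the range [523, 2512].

18

The n-th heptagonal number is n(5n−3)/2.
Smallest index with value ≥ 523: n = 15 (giving 540).
Largest index with value ≤ 2512: n = 32 (giving 2512).
Indices 15 through 32: 18 terms.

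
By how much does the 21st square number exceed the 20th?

n² − (n−1)² = 2n − 1, so 21² − 20² = 2·21 − 1 = 41.

41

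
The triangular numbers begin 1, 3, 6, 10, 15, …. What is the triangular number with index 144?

10440

The 144th triangular number is n(n+1)/2 with n = 144.
144·145/2 = 20880/2 = 10440.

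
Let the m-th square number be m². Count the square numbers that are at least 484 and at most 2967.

The n-th square number is n².
Smallest index with value ≥ 484: n = 22 (giving 484).
Largest index with value ≤ 2967: n = 54 (giving 2916).
Indices 22 through 54: 33 terms.

33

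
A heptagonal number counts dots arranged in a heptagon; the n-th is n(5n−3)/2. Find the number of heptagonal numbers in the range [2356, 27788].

The n-th heptagonal number is n(5n−3)/2.
Smallest index with value ≥ 2356: n = 31 (giving 2356).
Largest index with value ≤ 27788: n = 105 (giving 27405).
Indices 31 through 105: 75 terms.

75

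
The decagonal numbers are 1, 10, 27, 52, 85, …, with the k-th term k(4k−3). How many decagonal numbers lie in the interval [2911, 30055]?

60

The n-th decagonal number is n(4n−3).
Smallest index with value ≥ 2911: n = 28 (giving 3052).
Largest index with value ≤ 30055: n = 87 (giving 30015).
Indices 28 through 87: 60 terms.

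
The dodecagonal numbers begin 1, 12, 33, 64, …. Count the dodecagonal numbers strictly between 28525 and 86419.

56

The n-th dodecagonal number is n(5n−4).
Smallest index with value > 28525: n = 76 (giving 28576).
Largest index with value < 86419: n = 131 (giving 85281).
Indices 76 through 131: 56 terms.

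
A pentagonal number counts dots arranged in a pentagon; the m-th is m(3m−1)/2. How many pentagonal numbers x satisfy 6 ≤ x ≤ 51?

The n-th pentagonal number is n(3n−1)/2.
Smallest index with value ≥ 6: n = 3 (giving 12).
Largest index with value ≤ 51: n = 6 (giving 51).
Indices 3 through 6: 4 terms.

4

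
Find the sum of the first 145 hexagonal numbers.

2042905

Σ i(2i−1) = 2Σi² − Σi over i = 1..145.
Σi = 10585 and Σi² = 1026745.
2·1026745 − 1·10585 = 2042905.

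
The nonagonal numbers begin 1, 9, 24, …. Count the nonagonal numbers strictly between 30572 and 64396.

The n-th nonagonal number is n(7n−5)/2.
Smallest index with value > 30572: n = 94 (giving 30691).
Largest index with value < 64396: n = 135 (giving 63450).
Indices 94 through 135: 42 terms.

42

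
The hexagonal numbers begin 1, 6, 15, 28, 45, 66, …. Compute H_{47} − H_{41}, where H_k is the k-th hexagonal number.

1050

47·(2·47 − 1) = 4371 and 41·(2·41 − 1) = 3321.
Difference: 4371 − 3321 = 1050.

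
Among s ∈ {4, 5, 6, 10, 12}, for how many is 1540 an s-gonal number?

s = 4: P(4, 39) = 1521 and P(4, 40) = 1600; 1540 is not s-gonal.
s = 5: P(5, 32) = 1520 and P(5, 33) = 1617; 1540 is not s-gonal.
s = 6: P(6, 28) = 1540. ✓
s = 10: P(10, 20) = 1540. ✓
s = 12: P(12, 17) = 1377 and P(12, 18) = 1548; 1540 is not s-gonal.
Hits: s ∈ {6, 10} → 2.

2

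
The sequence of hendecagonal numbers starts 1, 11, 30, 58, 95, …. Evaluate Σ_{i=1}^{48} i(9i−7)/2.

Σ i(9i−7)/2 = (9Σi² − 7Σi) / 2 over i = 1..48.
Σi = 1176 and Σi² = 38024.
(9·38024 − 7·1176) / 2 = 333984/2 = 166992.

166992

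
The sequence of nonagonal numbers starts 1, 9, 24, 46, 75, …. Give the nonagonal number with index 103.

36874

The 103rd nonagonal number is n(7n−5)/2 with n = 103.
103·(7·103 − 5)/2 = 103·716/2 = 103·358 = 36874.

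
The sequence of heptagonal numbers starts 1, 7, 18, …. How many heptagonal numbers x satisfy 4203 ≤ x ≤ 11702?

The n-th heptagonal number is n(5n−3)/2.
Smallest index with value ≥ 4203: n = 42 (giving 4347).
Largest index with value ≤ 11702: n = 68 (giving 11458).
Indices 42 through 68: 27 terms.

27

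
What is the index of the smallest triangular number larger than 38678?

278

Solve n(n+1)/2 > 38678 for integer n.
The largest n with value ≤ 38678 is 277 (since 38503 ≤ 38678 < 38781), so the first above is n = 278, value 38781.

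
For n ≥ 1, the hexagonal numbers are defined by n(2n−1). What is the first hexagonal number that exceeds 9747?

10011

Solve n(2n−1) > 9747 for integer n.
The largest n with value ≤ 9747 is 70 (since 9730 ≤ 9747 < 10011), so the first above is n = 71, value 10011.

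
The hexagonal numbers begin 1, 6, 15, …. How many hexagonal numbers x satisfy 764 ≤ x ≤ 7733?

43

The n-th hexagonal number is n(2n−1).
Smallest index with value ≥ 764: n = 20 (giving 780).
Largest index with value ≤ 7733: n = 62 (giving 7626).
Indices 20 through 62: 43 terms.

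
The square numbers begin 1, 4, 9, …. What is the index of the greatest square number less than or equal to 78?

8

Solve n² ≤ 78 for integer n.
n = 8 gives 64 ≤ 78, while n = 9 gives 81 > 78; so the answer is index 8.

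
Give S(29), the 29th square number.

841

The 29th square number is n² with n = 29.
29² = 841.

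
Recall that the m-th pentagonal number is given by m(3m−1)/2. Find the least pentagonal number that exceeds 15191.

Solve n(3n−1)/2 > 15191 for integer n.
The largest n with value ≤ 15191 is 100 (since 14950 ≤ 15191 < 15251), so the first above is n = 101, value 15251.

15251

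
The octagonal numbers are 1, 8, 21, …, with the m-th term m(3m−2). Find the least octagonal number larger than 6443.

Solve n(3n−2) > 6443 for integer n.
The largest n with value ≤ 6443 is 46 (since 6256 ≤ 6443 < 6533), so the first above is n = 47, value 6533.

6533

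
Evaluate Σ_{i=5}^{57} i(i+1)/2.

32489

Σ i(i+1)/2 = (Σi² + Σi) / 2 over i = 5..57.
Σi = 1653 − 10 = 1643 and Σi² = 63365 − 30 = 63335.
(1·63335 + 1·1643) / 2 = 64978/2 = 32489.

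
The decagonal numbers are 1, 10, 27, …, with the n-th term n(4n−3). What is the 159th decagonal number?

100647

The 159th decagonal number is n(4n−3) with n = 159.
159·(4·159 − 3) = 159·633 = 100647.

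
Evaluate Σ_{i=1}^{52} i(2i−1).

Σ i(2i−1) = 2Σi² − Σi over i = 1..52.
Σi = 1378 and Σi² = 48230.
2·48230 − 1·1378 = 95082.

95082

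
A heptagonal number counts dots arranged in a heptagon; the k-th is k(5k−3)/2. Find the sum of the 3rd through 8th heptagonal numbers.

Σ i(5i−3)/2 = (5Σi² − 3Σi) / 2 over i = 3..8.
Σi = 36 − 3 = 33 and Σi² = 204 − 5 = 199.
(5·199 − 3·33) / 2 = 896/2 = 448.

448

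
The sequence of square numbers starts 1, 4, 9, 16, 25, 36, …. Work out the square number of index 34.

1156

34² = 1156.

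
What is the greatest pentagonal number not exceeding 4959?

4845

Solve n(3n−1)/2 ≤ 4959 for integer n.
n = 57 gives 4845 ≤ 4959, while n = 58 gives 5017 > 4959; so the answer is 4845.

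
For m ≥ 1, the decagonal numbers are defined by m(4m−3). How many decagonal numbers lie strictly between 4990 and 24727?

The n-th decagonal number is n(4n−3).
Smallest index with value > 4990: n = 36 (giving 5076).
Largest index with value < 24727: n = 78 (giving 24102).
Indices 36 through 78: 43 terms.

43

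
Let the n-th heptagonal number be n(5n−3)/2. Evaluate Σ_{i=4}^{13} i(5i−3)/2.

Σ i(5i−3)/2 = (5Σi² − 3Σi) / 2 over i = 4..13.
Σi = 91 − 6 = 85 and Σi² = 819 − 14 = 805.
(5·805 − 3·85) / 2 = 3770/2 = 1885.

1885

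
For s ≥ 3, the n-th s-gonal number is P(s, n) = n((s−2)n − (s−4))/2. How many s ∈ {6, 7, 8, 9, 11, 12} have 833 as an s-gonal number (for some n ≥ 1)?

2

s = 6: P(6, 20) = 780 and P(6, 21) = 861; 833 is not s-gonal.
s = 7: P(7, 18) = 783 and P(7, 19) = 874; 833 is not s-gonal.
s = 8: P(8, 17) = 833. ✓
s = 9: P(9, 15) = 750 and P(9, 16) = 856; 833 is not s-gonal.
s = 11: P(11, 14) = 833. ✓
s = 12: P(12, 13) = 793 and P(12, 14) = 924; 833 is not s-gonal.
Hits: s ∈ {8, 11} → 2.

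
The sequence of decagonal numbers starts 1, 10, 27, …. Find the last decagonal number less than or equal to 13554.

13282

Solve n(4n−3) ≤ 13554 for integer n.
n = 58 gives 13282 ≤ 13554, while n = 59 gives 13747 > 13554; so the answer is 13282.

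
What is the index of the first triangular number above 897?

42

Solve n(n+1)/2 > 897 for integer n.
The largest n with value ≤ 897 is 41 (since 861 ≤ 897 < 903), so the first above is n = 42, value 903.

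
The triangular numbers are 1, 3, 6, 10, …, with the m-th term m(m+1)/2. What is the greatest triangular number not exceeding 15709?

15576

Solve n(n+1)/2 ≤ 15709 for integer n.
n = 176 gives 15576 ≤ 15709, while n = 177 gives 15753 > 15709; so the answer is 15576.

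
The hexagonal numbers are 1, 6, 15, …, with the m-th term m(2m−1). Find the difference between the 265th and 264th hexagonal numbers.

1057

Consecutive hexagonal numbers differ by 4n − 3: here 4·265 − 3 = 1057.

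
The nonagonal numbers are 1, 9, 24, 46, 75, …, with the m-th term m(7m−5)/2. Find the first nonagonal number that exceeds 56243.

57024

Solve n(7n−5)/2 > 56243 for integer n.
The largest n with value ≤ 56243 is 127 (since 56134 ≤ 56243 < 57024), so the first above is n = 128, value 57024.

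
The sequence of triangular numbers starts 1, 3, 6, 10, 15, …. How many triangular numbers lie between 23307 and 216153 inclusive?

The n-th triangular number is n(n+1)/2.
Smallest index with value ≥ 23307: n = 216 (giving 23436).
Largest index with value ≤ 216153: n = 657 (giving 216153).
Indices 216 through 657: 442 terms.

442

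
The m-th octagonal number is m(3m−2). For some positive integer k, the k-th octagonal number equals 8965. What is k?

55

Set n(3n−2) = 8965, giving 3n² − 2n − 8965 = 0.
So n = (2 + 328) / 6 = 330/6 = 55.
Check: 55·(3·55 − 2) = 8965. ✓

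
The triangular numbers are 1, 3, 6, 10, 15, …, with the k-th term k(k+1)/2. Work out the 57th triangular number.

1653

The 57th triangular number is n(n+1)/2 with n = 57.
57·58/2 = 3306/2 = 1653.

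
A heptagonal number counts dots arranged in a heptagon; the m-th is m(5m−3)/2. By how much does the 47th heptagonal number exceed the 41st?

47·(5·47 − 3)/2 = 5452 and 41·(5·41 − 3)/2 = 4141.
Difference: 5452 − 4141 = 1311.

1311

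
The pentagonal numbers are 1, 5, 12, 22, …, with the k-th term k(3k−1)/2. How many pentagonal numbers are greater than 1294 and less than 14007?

The n-th pentagonal number is n(3n−1)/2.
Smallest index with value > 1294: n = 30 (giving 1335).
Largest index with value < 14007: n = 96 (giving 13776).
Indices 30 through 96: 67 terms.

67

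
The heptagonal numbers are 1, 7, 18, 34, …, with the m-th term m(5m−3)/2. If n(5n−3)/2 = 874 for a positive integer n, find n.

19

Set n(5n−3)/2 = 874, giving 5n² − 3n − 1748 = 0.
The discriminant is 9 + 40·874 = 34969, and √34969 = 187.
So n = (3 + 187) / 10 = 190/10 = 19.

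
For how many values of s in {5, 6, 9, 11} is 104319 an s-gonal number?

1

s = 5: P(5, 263) = 103622 and P(5, 264) = 104412; 104319 is not s-gonal.
s = 6: P(6, 228) = 103740 and P(6, 229) = 104653; 104319 is not s-gonal.
s = 9: P(9, 173) = 104319. ✓
s = 11: P(11, 152) = 103436 and P(11, 153) = 104805; 104319 is not s-gonal.
Hits: s ∈ {9} → 1.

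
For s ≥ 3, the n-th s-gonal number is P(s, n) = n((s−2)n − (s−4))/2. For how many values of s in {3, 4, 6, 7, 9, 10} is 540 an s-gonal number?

s = 3: P(3, 32) = 528 and P(3, 33) = 561; 540 is not s-gonal.
s = 4: P(4, 23) = 529 and P(4, 24) = 576; 540 is not s-gonal.
s = 6: P(6, 16) = 496 and P(6, 17) = 561; 540 is not s-gonal.
s = 7: P(7, 15) = 540. ✓
s = 9: P(9, 12) = 474 and P(9, 13) = 559; 540 is not s-gonal.
s = 10: P(10, 12) = 540. ✓
Hits: s ∈ {7, 10} → 2.

2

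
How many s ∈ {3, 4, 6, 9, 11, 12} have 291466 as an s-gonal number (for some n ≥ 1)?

2

s = 3: P(3, 763) = 291466. ✓
s = 4: P(4, 539) = 290521 and P(4, 540) = 291600; 291466 is not s-gonal.
s = 6: P(6, 382) = 291466. ✓
s = 9: P(9, 288) = 289584 and P(9, 289) = 291601; 291466 is not s-gonal.
s = 11: P(11, 254) = 289433 and P(11, 255) = 291720; 291466 is not s-gonal.
s = 12: P(12, 241) = 289441 and P(12, 242) = 291852; 291466 is not s-gonal.
Hits: s ∈ {3, 6} → 2.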